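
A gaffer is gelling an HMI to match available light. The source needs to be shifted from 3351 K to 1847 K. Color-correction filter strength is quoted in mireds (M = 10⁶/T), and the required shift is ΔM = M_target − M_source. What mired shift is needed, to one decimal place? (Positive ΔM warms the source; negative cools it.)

M_source = 10⁶/3351 = 298.418; M_target = 10⁶/1847 = 541.419.
ΔM = 541.419 − 298.418 = 243.000 → +243.0 mireds, a warming shift.

+243.0 mireds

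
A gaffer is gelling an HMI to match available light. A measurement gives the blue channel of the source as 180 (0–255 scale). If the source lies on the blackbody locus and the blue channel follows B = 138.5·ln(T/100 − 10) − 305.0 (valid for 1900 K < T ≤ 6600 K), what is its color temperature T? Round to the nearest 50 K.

4300 K

ln(t − 10) = (180 + 305.0) / 138.5 = 3.5018.
t − 10 = e^3.5018 = 33.175, so t = 43.175.
T = 100·t = 4318 K → 4300 K to the nearest 50 K.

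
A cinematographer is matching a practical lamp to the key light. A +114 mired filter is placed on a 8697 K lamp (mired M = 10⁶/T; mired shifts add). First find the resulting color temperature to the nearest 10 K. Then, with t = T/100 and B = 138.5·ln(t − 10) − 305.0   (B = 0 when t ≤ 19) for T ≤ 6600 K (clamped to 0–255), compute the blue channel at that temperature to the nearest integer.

M_in = 10⁶/8697 = 114.98; M_out = 114.98 + (+114) = 228.98.
T_out = 10⁶/228.98 = 4367.2 K → 4370 K; t = 43.7.
B = 138.5·ln(43.7 − 10) − 305.0 = 138.5·ln 33.7 − 305.0 = 138.5·3.5175 − 305.0 = 182.173.
Rounded: 182.

182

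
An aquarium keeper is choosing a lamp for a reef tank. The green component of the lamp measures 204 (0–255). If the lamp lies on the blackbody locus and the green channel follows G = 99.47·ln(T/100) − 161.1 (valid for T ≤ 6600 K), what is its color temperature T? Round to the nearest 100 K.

3900 K

ln t = (204 + 161.1) / 99.47 = 3.6705.
t = e^3.6705 = 39.270.
T = 100·t = 3927 K → 3900 K to the nearest 100 K.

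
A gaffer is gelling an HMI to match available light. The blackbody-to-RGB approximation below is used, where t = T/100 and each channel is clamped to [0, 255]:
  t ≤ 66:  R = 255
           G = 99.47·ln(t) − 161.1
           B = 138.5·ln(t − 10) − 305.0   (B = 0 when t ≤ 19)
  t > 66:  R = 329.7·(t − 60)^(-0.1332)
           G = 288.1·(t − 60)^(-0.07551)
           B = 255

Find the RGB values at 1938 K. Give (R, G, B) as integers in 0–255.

t = 1938/100 = 19.38; the t ≤ 66 branch applies.
R = 255 by definition for t ≤ 66.
G = 99.47·ln 19.38 − 161.1 = 99.47·2.9642 − 161.1 = 133.753.
B = 138.5·ln(19.38 − 10) − 305.0 = 138.5·ln 9.38 − 305.0 = 138.5·2.2386 − 305.0 = 5.043.
Rounded: (255, 134, 5).

(255, 134, 5)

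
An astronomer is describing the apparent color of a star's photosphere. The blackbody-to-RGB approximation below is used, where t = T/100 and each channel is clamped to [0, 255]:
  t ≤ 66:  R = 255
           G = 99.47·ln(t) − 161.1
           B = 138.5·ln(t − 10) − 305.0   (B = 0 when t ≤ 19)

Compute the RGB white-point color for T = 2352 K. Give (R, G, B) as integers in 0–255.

t = 2352/100 = 23.52; the t ≤ 66 branch applies.
R = 255 by definition for t ≤ 66.
G = 99.47·ln 23.52 − 161.1 = 99.47·3.1579 − 161.1 = 153.011.
B = 138.5·ln(23.52 − 10) − 305.0 = 138.5·ln 13.52 − 305.0 = 138.5·2.6042 − 305.0 = 55.678.
Rounded: (255, 153, 56).

(255, 153, 56)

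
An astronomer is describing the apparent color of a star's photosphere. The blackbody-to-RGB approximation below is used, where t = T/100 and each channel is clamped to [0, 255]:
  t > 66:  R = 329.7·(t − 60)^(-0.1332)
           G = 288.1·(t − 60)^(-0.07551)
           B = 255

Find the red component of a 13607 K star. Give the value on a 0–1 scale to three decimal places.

0.726

t = 13607/100 = 136.07; the t > 66 branch applies.
R = 329.7·(136.07 − 60)^(-0.1332) = 329.7·76.07^(-0.1332) = 329.7·0.56159 = 185.158.
On a 0–1 scale: 185.158/255 = 0.7261 → 0.726.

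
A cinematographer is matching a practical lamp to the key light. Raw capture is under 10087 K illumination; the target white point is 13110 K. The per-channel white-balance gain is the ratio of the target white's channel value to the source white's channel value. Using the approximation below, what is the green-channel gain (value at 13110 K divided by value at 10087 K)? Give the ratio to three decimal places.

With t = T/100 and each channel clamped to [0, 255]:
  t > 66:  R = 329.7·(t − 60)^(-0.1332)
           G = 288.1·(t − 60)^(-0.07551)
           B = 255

At 10087 K (t = 100.87):
  G = 288.1·(100.87 − 60)^(-0.07551) = 288.1·40.87^(-0.07551) = 288.1·0.75565 = 217.704.
At 13110 K (t = 131.1):
  G = 288.1·(131.1 − 60)^(-0.07551) = 288.1·71.1^(-0.07551) = 288.1·0.72471 = 208.789.
Gain = 208.789 / 217.704 = 0.9591 → 0.959.

0.959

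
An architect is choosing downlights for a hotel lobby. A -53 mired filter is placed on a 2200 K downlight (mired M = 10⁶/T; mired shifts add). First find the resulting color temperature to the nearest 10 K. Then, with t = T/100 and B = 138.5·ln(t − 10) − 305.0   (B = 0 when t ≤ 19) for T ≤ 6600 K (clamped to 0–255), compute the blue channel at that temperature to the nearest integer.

M_in = 10⁶/2200 = 454.55; M_out = 454.55 + (-53) = 401.55.
T_out = 10⁶/401.55 = 2490.4 K → 2490 K; t = 24.9.
B = 138.5·ln(24.9 − 10) − 305.0 = 138.5·ln 14.9 − 305.0 = 138.5·2.7014 − 305.0 = 69.139.
Rounded: 69.

69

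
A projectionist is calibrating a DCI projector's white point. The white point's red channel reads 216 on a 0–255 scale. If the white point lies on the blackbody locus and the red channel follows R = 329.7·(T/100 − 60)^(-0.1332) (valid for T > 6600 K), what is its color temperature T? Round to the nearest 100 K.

8400 K

(t − 60)^(-0.1332) = 216/329.7 = 0.65514.
t − 60 = 0.65514^(1/-0.1332) = 0.65514^(-7.508) = 23.926, so t = 83.926.
T = 100·t = 8393 K → 8400 K to the nearest 100 K.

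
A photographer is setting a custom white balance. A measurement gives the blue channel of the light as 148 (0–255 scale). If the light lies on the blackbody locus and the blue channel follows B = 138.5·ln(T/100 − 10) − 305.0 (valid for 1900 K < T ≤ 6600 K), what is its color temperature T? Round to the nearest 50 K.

ln(t − 10) = (148 + 305.0) / 138.5 = 3.2708.
t − 10 = e^3.2708 = 26.331, so t = 36.331.
T = 100·t = 3633 K → 3650 K to the nearest 50 K.

3650 K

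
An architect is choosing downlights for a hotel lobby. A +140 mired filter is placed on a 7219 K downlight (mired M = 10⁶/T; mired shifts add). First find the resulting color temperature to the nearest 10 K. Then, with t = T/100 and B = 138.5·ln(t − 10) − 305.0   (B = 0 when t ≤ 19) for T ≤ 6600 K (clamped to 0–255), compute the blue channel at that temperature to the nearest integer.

146

M_in = 10⁶/7219 = 138.52; M_out = 138.52 + (+140) = 278.52.
T_out = 10⁶/278.52 = 3590.4 K → 3590 K; t = 35.9.
B = 138.5·ln(35.9 − 10) − 305.0 = 138.5·ln 25.9 − 305.0 = 138.5·3.2542 − 305.0 = 145.713.
Rounded: 146.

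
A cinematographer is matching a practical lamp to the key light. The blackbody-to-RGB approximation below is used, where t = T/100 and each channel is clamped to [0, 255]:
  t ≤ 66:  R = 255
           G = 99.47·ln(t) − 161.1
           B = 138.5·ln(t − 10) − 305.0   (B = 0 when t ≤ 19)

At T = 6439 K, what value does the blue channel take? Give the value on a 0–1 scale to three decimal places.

0.974

t = 6439/100 = 64.39; the t ≤ 66 branch applies.
B = 138.5·ln(64.39 − 10) − 305.0 = 138.5·ln 54.39 − 305.0 = 138.5·3.9962 − 305.0 = 248.471.
On a 0–1 scale: 248.471/255 = 0.9744 → 0.974.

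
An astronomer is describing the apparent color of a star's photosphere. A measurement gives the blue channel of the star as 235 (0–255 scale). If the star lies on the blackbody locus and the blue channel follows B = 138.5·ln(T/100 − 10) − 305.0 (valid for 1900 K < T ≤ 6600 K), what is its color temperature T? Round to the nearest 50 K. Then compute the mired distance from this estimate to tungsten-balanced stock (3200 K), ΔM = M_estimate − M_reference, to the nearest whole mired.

ln(t − 10) = (235 + 305.0) / 138.5 = 3.8989.
t − 10 = e^3.8989 = 49.349, so t = 59.349.
T = 100·t = 5935 K → 5950 K to the nearest 50 K.
M_estimate = 10⁶/5950 = 168.07; M_reference = 10⁶/3200 = 312.50.
ΔM = 168.07 − 312.50 = -144.43 → -144 mireds.

-144 mireds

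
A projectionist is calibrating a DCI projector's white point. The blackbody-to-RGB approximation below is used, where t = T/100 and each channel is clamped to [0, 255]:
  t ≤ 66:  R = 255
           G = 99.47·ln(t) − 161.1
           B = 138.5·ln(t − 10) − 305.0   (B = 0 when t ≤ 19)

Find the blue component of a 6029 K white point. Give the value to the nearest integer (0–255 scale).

238

t = 6029/100 = 60.29; the t ≤ 66 branch applies.
B = 138.5·ln(60.29 − 10) − 305.0 = 138.5·ln 50.29 − 305.0 = 138.5·3.9178 − 305.0 = 237.616.
Rounded: 238.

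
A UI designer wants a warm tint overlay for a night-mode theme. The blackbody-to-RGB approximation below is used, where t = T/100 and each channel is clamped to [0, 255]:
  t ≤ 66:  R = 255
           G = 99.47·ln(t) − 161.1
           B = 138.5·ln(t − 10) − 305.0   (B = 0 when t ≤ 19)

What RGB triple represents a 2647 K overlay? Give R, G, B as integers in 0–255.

t = 2647/100 = 26.47; the t ≤ 66 branch applies.
R = 255 by definition for t ≤ 66.
G = 99.47·ln 26.47 − 161.1 = 99.47·3.2760 − 161.1 = 164.765.
B = 138.5·ln(26.47 − 10) − 305.0 = 138.5·ln 16.47 − 305.0 = 138.5·2.8015 − 305.0 = 83.013.
Rounded: (255, 165, 83).

R=255, G=165, B=83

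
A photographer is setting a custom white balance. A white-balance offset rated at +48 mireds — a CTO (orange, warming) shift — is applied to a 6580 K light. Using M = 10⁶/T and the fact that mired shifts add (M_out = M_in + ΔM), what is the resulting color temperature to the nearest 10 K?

5000 K

M_in = 10⁶/6580 = 151.98 mireds.
M_out = 151.98 + (+48) = 199.98 mireds.
T_out = 10⁶/199.98 = 5000.6 K → 5000 K.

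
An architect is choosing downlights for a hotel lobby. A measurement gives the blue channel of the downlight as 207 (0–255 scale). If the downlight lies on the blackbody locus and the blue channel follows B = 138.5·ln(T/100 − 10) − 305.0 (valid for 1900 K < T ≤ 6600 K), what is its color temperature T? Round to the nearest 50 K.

ln(t − 10) = (207 + 305.0) / 138.5 = 3.6968.
t − 10 = e^3.6968 = 40.316, so t = 50.316.
T = 100·t = 5032 K → 5050 K to the nearest 50 K.

5050 K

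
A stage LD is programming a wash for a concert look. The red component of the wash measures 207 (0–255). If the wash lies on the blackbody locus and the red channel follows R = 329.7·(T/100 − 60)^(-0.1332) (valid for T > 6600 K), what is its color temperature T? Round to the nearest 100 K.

9300 K

(t − 60)^(-0.1332) = 207/329.7 = 0.62784.
t − 60 = 0.62784^(1/-0.1332) = 0.62784^(-7.508) = 32.933, so t = 92.933.
T = 100·t = 9293 K → 9300 K to the nearest 100 K.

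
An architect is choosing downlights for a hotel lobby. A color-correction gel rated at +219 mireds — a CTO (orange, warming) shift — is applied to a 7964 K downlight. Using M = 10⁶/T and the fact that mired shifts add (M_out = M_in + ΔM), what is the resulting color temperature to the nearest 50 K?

M_in = 10⁶/7964 = 125.57 mireds.
M_out = 125.57 + (+219) = 344.57 mireds.
T_out = 10⁶/344.57 = 2902.2 K → 2900 K.

2900 K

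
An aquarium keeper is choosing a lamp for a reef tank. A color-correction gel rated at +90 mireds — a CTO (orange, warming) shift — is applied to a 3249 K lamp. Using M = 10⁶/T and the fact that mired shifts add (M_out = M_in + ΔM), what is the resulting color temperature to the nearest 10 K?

M_in = 10⁶/3249 = 307.79 mireds.
M_out = 307.79 + (+90) = 397.79 mireds.
T_out = 10⁶/397.79 = 2513.9 K → 2510 K.

2510 K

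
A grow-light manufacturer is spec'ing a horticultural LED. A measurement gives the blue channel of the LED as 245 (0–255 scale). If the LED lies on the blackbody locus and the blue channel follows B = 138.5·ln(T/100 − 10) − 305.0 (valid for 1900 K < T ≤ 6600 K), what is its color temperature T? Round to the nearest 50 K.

ln(t − 10) = (245 + 305.0) / 138.5 = 3.9711.
t − 10 = e^3.9711 = 53.044, so t = 63.044.
T = 100·t = 6304 K → 6300 K to the nearest 50 K.

6300 K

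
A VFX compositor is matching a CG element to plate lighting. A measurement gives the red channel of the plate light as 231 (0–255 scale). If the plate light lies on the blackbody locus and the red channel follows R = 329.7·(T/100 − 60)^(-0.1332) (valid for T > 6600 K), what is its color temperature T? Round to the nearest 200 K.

(t − 60)^(-0.1332) = 231/329.7 = 0.70064.
t − 60 = 0.70064^(1/-0.1332) = 0.70064^(-7.508) = 14.453, so t = 74.453.
T = 100·t = 7445 K → 7400 K to the nearest 200 K.

7400 K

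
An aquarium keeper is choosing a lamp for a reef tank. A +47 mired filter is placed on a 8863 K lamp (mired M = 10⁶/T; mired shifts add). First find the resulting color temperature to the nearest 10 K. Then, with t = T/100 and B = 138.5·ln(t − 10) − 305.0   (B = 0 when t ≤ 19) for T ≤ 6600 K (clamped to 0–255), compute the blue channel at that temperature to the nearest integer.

M_in = 10⁶/8863 = 112.83; M_out = 112.83 + (+47) = 159.83.
T_out = 10⁶/159.83 = 6256.7 K → 6260 K; t = 62.6.
B = 138.5·ln(62.6 − 10) − 305.0 = 138.5·ln 52.6 − 305.0 = 138.5·3.9627 − 305.0 = 243.836.
Rounded: 244.

244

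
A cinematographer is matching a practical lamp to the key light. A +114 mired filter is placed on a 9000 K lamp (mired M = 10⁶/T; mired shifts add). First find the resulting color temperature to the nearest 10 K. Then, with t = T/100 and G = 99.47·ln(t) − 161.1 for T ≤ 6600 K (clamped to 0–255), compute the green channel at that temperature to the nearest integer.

M_in = 10⁶/9000 = 111.11; M_out = 111.11 + (+114) = 225.11.
T_out = 10⁶/225.11 = 4442.3 K → 4440 K; t = 44.4.
G = 99.47·ln 44.4 − 161.1 = 99.47·3.7932 − 161.1 = 216.214.
Rounded: 216.

216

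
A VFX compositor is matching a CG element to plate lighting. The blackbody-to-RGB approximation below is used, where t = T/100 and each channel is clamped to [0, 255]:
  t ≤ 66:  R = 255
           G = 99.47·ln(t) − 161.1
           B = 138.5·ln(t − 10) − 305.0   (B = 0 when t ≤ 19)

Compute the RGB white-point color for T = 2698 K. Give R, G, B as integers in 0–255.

t = 2698/100 = 26.98; the t ≤ 66 branch applies.
R = 255 by definition for t ≤ 66.
G = 99.47·ln 26.98 − 161.1 = 99.47·3.2951 − 161.1 = 166.663.
B = 138.5·ln(26.98 − 10) − 305.0 = 138.5·ln 16.98 − 305.0 = 138.5·2.8320 − 305.0 = 87.237.
Rounded: (255, 167, 87).

R=255, G=167, B=87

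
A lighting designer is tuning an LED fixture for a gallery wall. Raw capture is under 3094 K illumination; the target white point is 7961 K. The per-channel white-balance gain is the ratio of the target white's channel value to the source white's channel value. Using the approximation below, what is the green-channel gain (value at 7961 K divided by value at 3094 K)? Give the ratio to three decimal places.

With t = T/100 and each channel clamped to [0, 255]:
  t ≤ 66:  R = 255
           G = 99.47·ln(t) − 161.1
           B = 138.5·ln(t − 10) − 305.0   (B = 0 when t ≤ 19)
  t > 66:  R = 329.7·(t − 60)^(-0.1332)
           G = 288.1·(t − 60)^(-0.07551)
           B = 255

At 3094 K (t = 30.94):
  G = 99.47·ln 30.94 − 161.1 = 99.47·3.4320 − 161.1 = 180.286.
At 7961 K (t = 79.61):
  G = 288.1·(79.61 − 60)^(-0.07551) = 288.1·19.61^(-0.07551) = 288.1·0.79874 = 230.117.
Gain = 230.117 / 180.286 = 1.2764 → 1.276.

1.276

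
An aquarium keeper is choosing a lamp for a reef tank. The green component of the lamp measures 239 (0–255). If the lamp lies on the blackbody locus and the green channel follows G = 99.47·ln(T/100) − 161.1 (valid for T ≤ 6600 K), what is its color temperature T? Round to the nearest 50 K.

5600 K

ln t = (239 + 161.1) / 99.47 = 4.0223.
t = e^4.0223 = 55.830.
T = 100·t = 5583 K → 5600 K to the nearest 50 K.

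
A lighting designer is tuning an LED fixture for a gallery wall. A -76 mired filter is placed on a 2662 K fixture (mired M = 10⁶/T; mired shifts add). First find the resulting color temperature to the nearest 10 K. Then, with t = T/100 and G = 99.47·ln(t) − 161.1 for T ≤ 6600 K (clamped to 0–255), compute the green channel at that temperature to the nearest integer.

188

M_in = 10⁶/2662 = 375.66; M_out = 375.66 + (-76) = 299.66.
T_out = 10⁶/299.66 = 3337.1 K → 3340 K; t = 33.4.
G = 99.47·ln 33.4 − 161.1 = 99.47·3.5086 − 161.1 = 187.896.
Rounded: 188.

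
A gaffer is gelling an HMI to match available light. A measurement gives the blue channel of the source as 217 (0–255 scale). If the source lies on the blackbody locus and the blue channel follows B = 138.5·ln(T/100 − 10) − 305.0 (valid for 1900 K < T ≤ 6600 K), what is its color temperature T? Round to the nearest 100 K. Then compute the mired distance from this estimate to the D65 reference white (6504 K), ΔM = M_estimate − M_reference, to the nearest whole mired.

+35 mireds

ln(t − 10) = (217 + 305.0) / 138.5 = 3.7690.
t − 10 = e^3.7690 = 43.335, so t = 53.335.
T = 100·t = 5333 K → 5300 K to the nearest 100 K.
M_estimate = 10⁶/5300 = 188.68; M_reference = 10⁶/6504 = 153.75.
ΔM = 188.68 − 153.75 = 34.93 → +35 mireds.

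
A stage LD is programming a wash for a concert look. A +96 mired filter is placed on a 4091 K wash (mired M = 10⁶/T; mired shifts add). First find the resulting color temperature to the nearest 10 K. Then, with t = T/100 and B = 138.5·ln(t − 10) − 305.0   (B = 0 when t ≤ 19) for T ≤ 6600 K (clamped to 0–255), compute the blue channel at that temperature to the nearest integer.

M_in = 10⁶/4091 = 244.44; M_out = 244.44 + (+96) = 340.44.
T_out = 10⁶/340.44 = 2937.4 K → 2940 K; t = 29.4.
B = 138.5·ln(29.4 − 10) − 305.0 = 138.5·ln 19.4 − 305.0 = 138.5·2.9653 − 305.0 = 105.690.
Rounded: 106.

106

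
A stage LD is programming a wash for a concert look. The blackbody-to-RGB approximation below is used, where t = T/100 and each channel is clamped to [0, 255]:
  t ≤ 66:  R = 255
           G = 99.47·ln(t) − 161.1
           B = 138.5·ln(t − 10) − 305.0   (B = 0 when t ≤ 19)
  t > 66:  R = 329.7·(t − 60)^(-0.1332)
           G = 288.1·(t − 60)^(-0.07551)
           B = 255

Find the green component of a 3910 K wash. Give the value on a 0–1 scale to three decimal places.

t = 3910/100 = 39.1; the t ≤ 66 branch applies.
G = 99.47·ln 39.1 − 161.1 = 99.47·3.6661 − 161.1 = 203.569.
On a 0–1 scale: 203.569/255 = 0.7983 → 0.798.

0.798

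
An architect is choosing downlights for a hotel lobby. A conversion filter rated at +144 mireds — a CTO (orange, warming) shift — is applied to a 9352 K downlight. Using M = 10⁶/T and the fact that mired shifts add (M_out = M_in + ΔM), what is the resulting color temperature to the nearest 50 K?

M_in = 10⁶/9352 = 106.93 mireds.
M_out = 106.93 + (+144) = 250.93 mireds.
T_out = 10⁶/250.93 = 3985.2 K → 4000 K.

4000 K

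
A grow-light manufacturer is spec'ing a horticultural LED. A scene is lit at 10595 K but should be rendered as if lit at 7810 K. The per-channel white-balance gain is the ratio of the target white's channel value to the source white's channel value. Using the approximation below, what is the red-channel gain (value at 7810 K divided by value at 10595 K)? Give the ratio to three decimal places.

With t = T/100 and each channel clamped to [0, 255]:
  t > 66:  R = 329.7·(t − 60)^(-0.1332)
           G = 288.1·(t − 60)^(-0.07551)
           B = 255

1.132

At 10595 K (t = 105.95):
  R = 329.7·(105.95 − 60)^(-0.1332) = 329.7·45.95^(-0.1332) = 329.7·0.60060 = 198.017.
At 7810 K (t = 78.1):
  R = 329.7·(78.1 − 60)^(-0.1332) = 329.7·18.1^(-0.1332) = 329.7·0.67995 = 224.180.
Gain = 224.180 / 198.017 = 1.1321 → 1.132.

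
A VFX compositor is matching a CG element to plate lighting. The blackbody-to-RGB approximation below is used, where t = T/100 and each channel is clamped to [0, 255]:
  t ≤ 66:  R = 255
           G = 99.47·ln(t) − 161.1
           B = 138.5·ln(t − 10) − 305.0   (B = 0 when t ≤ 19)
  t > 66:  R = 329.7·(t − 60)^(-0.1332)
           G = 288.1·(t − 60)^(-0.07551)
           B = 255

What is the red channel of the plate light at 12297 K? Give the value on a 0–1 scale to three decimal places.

t = 12297/100 = 122.97; the t > 66 branch applies.
R = 329.7·(122.97 − 60)^(-0.1332) = 329.7·62.97^(-0.1332) = 329.7·0.57591 = 189.878.
On a 0–1 scale: 189.878/255 = 0.7446 → 0.745.

0.745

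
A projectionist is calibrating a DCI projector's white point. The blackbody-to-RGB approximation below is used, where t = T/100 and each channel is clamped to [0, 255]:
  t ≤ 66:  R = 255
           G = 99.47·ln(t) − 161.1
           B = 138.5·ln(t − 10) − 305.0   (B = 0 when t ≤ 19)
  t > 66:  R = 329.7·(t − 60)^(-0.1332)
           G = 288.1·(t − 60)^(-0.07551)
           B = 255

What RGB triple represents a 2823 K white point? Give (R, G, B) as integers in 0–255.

(255, 171, 97)

t = 2823/100 = 28.23; the t ≤ 66 branch applies.
R = 255 by definition for t ≤ 66.
G = 99.47·ln 28.23 − 161.1 = 99.47·3.3404 − 161.1 = 171.168.
B = 138.5·ln(28.23 − 10) − 305.0 = 138.5·ln 18.23 − 305.0 = 138.5·2.9031 − 305.0 = 97.075.
Rounded: (255, 171, 97).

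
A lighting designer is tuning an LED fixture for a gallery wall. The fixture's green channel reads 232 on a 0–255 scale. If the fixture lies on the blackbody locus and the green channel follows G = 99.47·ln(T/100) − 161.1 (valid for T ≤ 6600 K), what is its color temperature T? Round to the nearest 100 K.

5200 K

ln t = (232 + 161.1) / 99.47 = 3.9519.
t = e^3.9519 = 52.036.
T = 100·t = 5204 K → 5200 K to the nearest 100 K.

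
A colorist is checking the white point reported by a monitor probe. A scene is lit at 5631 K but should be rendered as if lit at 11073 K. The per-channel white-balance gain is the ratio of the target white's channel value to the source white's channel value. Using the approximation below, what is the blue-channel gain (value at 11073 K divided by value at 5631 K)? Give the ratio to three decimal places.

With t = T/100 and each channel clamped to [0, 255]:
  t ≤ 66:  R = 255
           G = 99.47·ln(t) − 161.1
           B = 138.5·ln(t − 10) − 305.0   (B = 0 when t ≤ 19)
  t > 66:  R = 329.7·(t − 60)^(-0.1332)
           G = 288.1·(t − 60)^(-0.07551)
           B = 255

At 5631 K (t = 56.31):
  B = 138.5·ln(56.31 − 10) − 305.0 = 138.5·ln 46.31 − 305.0 = 138.5·3.8354 − 305.0 = 226.197.
At 11073 K (t = 110.73):
  B = 255 by definition for t > 66.
Gain = 255.000 / 226.197 = 1.1273 → 1.127.

1.127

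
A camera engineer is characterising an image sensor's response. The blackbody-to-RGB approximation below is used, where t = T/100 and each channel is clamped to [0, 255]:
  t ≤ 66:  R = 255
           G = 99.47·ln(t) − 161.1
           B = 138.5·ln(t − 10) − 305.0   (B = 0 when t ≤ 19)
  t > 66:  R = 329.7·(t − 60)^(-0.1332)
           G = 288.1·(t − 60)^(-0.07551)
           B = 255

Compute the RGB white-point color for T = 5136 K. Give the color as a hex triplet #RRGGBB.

#FFE7D3

t = 5136/100 = 51.36; the t ≤ 66 branch applies.
R = 255 by definition for t ≤ 66.
G = 99.47·ln 51.36 − 161.1 = 99.47·3.9389 − 161.1 = 230.698.
B = 138.5·ln(51.36 − 10) − 305.0 = 138.5·ln 41.36 − 305.0 = 138.5·3.7223 − 305.0 = 210.541.
Rounded: (255, 231, 211).
In hex: #FFE7D3.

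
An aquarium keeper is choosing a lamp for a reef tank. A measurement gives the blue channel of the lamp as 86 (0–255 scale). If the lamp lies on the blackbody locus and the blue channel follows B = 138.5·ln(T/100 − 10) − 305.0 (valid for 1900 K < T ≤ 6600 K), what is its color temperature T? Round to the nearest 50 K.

2700 K

ln(t − 10) = (86 + 305.0) / 138.5 = 2.8231.
t − 10 = e^2.8231 = 16.829, so t = 26.829.
T = 100·t = 2683 K → 2700 K to the nearest 50 K.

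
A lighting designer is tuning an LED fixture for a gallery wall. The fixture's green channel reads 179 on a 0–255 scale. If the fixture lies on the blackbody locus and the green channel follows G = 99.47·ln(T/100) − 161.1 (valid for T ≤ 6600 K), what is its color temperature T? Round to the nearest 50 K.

ln t = (179 + 161.1) / 99.47 = 3.4191.
t = e^3.4191 = 30.543.
T = 100·t = 3054 K → 3050 K to the nearest 50 K.

3050 K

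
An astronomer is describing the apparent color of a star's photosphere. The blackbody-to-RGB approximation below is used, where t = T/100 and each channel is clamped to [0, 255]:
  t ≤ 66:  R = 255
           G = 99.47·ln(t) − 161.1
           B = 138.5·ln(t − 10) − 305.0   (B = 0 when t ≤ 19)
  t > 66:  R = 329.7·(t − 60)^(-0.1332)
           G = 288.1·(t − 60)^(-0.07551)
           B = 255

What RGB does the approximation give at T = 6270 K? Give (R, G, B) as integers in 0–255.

(255, 251, 244)

t = 6270/100 = 62.7; the t ≤ 66 branch applies.
R = 255 by definition for t ≤ 66.
G = 99.47·ln 62.7 − 161.1 = 99.47·4.1384 − 161.1 = 250.543.
B = 138.5·ln(62.7 − 10) − 305.0 = 138.5·ln 52.7 − 305.0 = 138.5·3.9646 − 305.0 = 244.099.
Rounded: (255, 251, 244).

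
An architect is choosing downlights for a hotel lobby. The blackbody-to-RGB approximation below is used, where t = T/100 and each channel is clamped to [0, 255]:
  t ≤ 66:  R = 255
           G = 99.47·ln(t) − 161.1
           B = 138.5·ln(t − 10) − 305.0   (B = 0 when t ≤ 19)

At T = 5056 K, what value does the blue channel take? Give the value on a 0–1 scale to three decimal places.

0.815

t = 5056/100 = 50.56; the t ≤ 66 branch applies.
B = 138.5·ln(50.56 − 10) − 305.0 = 138.5·ln 40.56 − 305.0 = 138.5·3.7028 − 305.0 = 207.835.
On a 0–1 scale: 207.835/255 = 0.8150 → 0.815.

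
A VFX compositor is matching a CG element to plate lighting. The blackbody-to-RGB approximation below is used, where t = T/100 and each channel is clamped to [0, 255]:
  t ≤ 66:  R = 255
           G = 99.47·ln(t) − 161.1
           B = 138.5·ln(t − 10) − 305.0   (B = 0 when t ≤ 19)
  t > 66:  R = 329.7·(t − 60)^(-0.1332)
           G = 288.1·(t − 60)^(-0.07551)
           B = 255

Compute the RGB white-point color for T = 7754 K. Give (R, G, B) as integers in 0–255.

(225, 232, 255)

t = 7754/100 = 77.54; the t > 66 branch applies.
R = 329.7·(77.54 − 60)^(-0.1332) = 329.7·17.54^(-0.1332) = 329.7·0.68280 = 225.120.
G = 288.1·(77.54 − 60)^(-0.07551) = 288.1·17.54^(-0.07551) = 288.1·0.80550 = 232.063.
B = 255 by definition for t > 66.
Rounded: (225, 232, 255).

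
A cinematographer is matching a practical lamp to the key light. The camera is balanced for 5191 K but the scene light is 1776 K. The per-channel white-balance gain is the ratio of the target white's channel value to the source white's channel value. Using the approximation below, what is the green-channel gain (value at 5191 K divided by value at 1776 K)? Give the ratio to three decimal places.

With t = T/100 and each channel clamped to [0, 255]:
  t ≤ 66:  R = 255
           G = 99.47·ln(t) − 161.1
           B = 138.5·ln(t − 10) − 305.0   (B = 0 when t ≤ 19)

1.853

At 1776 K (t = 17.76):
  G = 99.47·ln 17.76 − 161.1 = 99.47·2.8769 − 161.1 = 125.070.
At 5191 K (t = 51.91):
  G = 99.47·ln 51.91 − 161.1 = 99.47·3.9495 − 161.1 = 231.758.
Gain = 231.758 / 125.070 = 1.8530 → 1.853.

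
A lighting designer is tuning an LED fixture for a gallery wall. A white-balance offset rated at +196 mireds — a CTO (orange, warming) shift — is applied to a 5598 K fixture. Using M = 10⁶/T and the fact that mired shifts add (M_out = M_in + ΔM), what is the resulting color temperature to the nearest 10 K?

M_in = 10⁶/5598 = 178.64 mireds.
M_out = 178.64 + (+196) = 374.64 mireds.
T_out = 10⁶/374.64 = 2669.3 K → 2670 K.

2670 K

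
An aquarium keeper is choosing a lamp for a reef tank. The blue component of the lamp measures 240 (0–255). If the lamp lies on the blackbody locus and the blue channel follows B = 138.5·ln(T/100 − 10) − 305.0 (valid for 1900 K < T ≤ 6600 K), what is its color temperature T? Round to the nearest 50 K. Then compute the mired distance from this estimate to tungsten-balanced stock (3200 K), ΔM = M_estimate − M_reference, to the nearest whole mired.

-149 mireds

ln(t − 10) = (240 + 305.0) / 138.5 = 3.9350.
t − 10 = e^3.9350 = 51.163, so t = 61.163.
T = 100·t = 6116 K → 6100 K to the nearest 50 K.
M_estimate = 10⁶/6100 = 163.93; M_reference = 10⁶/3200 = 312.50.
ΔM = 163.93 − 312.50 = -148.57 → -149 mireds.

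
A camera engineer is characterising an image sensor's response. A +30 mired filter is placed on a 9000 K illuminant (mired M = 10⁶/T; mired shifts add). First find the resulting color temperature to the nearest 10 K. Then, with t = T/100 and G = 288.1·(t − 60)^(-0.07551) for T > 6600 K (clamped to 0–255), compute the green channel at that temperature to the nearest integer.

M_in = 10⁶/9000 = 111.11; M_out = 111.11 + (+30) = 141.11.
T_out = 10⁶/141.11 = 7086.6 K → 7090 K; t = 70.9.
G = 288.1·(70.9 − 60)^(-0.07551) = 288.1·10.9^(-0.07551) = 288.1·0.83496 = 240.551.
Rounded: 241.

241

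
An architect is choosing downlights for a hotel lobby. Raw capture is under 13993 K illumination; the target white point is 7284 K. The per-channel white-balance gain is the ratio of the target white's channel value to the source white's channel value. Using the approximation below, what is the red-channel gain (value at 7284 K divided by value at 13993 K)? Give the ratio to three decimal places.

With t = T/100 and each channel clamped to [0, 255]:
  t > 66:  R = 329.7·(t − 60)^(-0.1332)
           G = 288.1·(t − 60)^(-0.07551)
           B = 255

At 13993 K (t = 139.93):
  R = 329.7·(139.93 − 60)^(-0.1332) = 329.7·79.93^(-0.1332) = 329.7·0.55790 = 183.941.
At 7284 K (t = 72.84):
  R = 329.7·(72.84 − 60)^(-0.1332) = 329.7·12.84^(-0.1332) = 329.7·0.71177 = 234.670.
Gain = 234.670 / 183.941 = 1.2758 → 1.276.

1.276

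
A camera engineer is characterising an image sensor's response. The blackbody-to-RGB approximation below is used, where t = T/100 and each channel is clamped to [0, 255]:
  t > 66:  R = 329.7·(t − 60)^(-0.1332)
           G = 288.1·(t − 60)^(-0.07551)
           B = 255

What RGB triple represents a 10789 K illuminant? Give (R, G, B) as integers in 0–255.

(197, 215, 255)

t = 10789/100 = 107.89; the t > 66 branch applies.
R = 329.7·(107.89 − 60)^(-0.1332) = 329.7·47.89^(-0.1332) = 329.7·0.59730 = 196.929.
G = 288.1·(107.89 − 60)^(-0.07551) = 288.1·47.89^(-0.07551) = 288.1·0.74666 = 215.114.
B = 255 by definition for t > 66.
Rounded: (197, 215, 255).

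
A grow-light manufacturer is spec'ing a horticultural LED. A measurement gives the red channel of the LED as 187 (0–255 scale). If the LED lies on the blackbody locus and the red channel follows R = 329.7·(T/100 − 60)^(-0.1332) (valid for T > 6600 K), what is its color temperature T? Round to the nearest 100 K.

(t − 60)^(-0.1332) = 187/329.7 = 0.56718.
t − 60 = 0.56718^(1/-0.1332) = 0.56718^(-7.508) = 70.620, so t = 130.620.
T = 100·t = 13062 K → 13100 K to the nearest 100 K.

13100 K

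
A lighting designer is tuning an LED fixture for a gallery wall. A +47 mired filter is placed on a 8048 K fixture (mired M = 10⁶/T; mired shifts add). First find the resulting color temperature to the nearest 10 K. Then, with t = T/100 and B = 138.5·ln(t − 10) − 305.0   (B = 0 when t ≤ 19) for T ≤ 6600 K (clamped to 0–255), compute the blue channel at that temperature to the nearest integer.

M_in = 10⁶/8048 = 124.25; M_out = 124.25 + (+47) = 171.25.
T_out = 10⁶/171.25 = 5839.3 K → 5840 K; t = 58.4.
B = 138.5·ln(58.4 − 10) − 305.0 = 138.5·ln 48.4 − 305.0 = 138.5·3.8795 − 305.0 = 232.311.
Rounded: 232.

232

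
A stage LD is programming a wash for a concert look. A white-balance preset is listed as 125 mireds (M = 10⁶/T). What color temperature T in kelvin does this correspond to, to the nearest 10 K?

8000 K

T = 10⁶ / 125 = 8000.00 K → 8000 K.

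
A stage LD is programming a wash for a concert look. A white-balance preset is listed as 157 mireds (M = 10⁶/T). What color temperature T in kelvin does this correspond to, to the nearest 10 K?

6370 K

T = 10⁶ / 157 = 6369.43 K → 6370 K.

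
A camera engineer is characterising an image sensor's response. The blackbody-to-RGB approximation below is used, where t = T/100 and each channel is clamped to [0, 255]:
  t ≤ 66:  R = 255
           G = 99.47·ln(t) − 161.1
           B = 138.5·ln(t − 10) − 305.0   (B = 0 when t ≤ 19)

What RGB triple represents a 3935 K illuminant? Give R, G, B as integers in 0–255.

t = 3935/100 = 39.35; the t ≤ 66 branch applies.
R = 255 by definition for t ≤ 66.
G = 99.47·ln 39.35 − 161.1 = 99.47·3.6725 − 161.1 = 204.203.
B = 138.5·ln(39.35 − 10) − 305.0 = 138.5·ln 29.35 − 305.0 = 138.5·3.3793 − 305.0 = 163.032.
Rounded: (255, 204, 163).

R=255, G=204, B=163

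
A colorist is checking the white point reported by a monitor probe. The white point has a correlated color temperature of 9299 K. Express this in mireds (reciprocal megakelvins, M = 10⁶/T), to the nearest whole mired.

M = 10⁶ / 9299 = 107.538 → 108 mireds.

108 mireds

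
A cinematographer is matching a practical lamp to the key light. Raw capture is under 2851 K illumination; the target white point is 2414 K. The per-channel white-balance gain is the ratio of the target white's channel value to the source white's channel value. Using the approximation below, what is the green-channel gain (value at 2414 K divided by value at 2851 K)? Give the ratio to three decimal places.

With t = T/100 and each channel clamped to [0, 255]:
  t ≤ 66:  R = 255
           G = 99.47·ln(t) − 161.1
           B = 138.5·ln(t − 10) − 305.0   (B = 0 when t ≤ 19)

At 2851 K (t = 28.51):
  G = 99.47·ln 28.51 − 161.1 = 99.47·3.3503 − 161.1 = 172.150.
At 2414 K (t = 24.14):
  G = 99.47·ln 24.14 − 161.1 = 99.47·3.1839 − 161.1 = 155.600.
Gain = 155.600 / 172.150 = 0.9039 → 0.904.

0.904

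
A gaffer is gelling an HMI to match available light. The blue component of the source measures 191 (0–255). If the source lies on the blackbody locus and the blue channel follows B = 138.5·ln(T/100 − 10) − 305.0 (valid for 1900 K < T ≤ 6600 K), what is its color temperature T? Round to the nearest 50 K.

ln(t − 10) = (191 + 305.0) / 138.5 = 3.5812.
t − 10 = e^3.5812 = 35.918, so t = 45.918.
T = 100·t = 4592 K → 4600 K to the nearest 50 K.

4600 K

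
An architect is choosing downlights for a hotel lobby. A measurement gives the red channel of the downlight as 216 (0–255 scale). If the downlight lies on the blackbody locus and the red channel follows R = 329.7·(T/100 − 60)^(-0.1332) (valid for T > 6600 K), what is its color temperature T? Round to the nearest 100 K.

8400 K

(t − 60)^(-0.1332) = 216/329.7 = 0.65514.
t − 60 = 0.65514^(1/-0.1332) = 0.65514^(-7.508) = 23.926, so t = 83.926.
T = 100·t = 8393 K → 8400 K to the nearest 100 K.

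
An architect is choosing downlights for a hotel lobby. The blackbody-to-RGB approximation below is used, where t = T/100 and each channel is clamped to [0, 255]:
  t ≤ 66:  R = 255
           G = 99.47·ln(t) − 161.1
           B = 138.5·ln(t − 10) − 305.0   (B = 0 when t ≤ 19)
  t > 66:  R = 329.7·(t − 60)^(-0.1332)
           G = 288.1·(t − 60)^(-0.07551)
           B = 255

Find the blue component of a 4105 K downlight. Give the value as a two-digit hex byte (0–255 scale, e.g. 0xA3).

t = 4105/100 = 41.05; the t ≤ 66 branch applies.
B = 138.5·ln(41.05 − 10) − 305.0 = 138.5·ln 31.05 − 305.0 = 138.5·3.4356 − 305.0 = 170.830.
Rounded: 171; in hex, 0xAB.

0xAB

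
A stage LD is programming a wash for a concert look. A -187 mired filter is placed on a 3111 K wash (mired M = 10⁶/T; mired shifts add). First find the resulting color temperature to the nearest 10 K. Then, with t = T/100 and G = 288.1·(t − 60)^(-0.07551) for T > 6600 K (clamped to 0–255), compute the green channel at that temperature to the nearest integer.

236

M_in = 10⁶/3111 = 321.44; M_out = 321.44 + (-187) = 134.44.
T_out = 10⁶/134.44 = 7438.3 K → 7440 K; t = 74.4.
G = 288.1·(74.4 − 60)^(-0.07551) = 288.1·14.4^(-0.07551) = 288.1·0.81758 = 235.546.
Rounded: 236.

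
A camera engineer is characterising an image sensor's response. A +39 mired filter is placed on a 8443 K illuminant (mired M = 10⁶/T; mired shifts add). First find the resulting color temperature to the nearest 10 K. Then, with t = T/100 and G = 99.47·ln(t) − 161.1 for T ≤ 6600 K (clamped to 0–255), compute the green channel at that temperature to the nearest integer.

252

M_in = 10⁶/8443 = 118.44; M_out = 118.44 + (+39) = 157.44.
T_out = 10⁶/157.44 = 6351.6 K → 6350 K; t = 63.5.
G = 99.47·ln 63.5 − 161.1 = 99.47·4.1510 − 161.1 = 251.804.
Rounded: 252.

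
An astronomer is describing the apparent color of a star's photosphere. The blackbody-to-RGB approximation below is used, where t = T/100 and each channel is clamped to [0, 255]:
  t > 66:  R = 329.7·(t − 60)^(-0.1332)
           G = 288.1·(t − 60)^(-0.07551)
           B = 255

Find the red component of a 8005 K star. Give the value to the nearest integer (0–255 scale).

t = 8005/100 = 80.05; the t > 66 branch applies.
R = 329.7·(80.05 − 60)^(-0.1332) = 329.7·20.05^(-0.1332) = 329.7·0.67075 = 221.145.
Rounded: 221.

221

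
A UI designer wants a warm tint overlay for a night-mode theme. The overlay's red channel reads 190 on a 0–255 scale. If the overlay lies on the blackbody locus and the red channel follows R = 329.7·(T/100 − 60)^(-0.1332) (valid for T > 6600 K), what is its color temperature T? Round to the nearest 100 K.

(t − 60)^(-0.1332) = 190/329.7 = 0.57628.
t − 60 = 0.57628^(1/-0.1332) = 0.57628^(-7.508) = 62.667, so t = 122.667.
T = 100·t = 12267 K → 12300 K to the nearest 100 K.

12300 K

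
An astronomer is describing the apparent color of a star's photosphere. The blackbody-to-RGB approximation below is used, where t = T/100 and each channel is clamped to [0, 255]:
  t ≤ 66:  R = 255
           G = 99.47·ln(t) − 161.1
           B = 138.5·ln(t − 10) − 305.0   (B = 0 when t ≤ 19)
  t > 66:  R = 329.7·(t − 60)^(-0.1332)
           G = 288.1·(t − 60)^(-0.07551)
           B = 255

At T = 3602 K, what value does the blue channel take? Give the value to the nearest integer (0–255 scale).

146

t = 3602/100 = 36.02; the t ≤ 66 branch applies.
B = 138.5·ln(36.02 − 10) − 305.0 = 138.5·ln 26.02 − 305.0 = 138.5·3.2589 − 305.0 = 146.353.
Rounded: 146.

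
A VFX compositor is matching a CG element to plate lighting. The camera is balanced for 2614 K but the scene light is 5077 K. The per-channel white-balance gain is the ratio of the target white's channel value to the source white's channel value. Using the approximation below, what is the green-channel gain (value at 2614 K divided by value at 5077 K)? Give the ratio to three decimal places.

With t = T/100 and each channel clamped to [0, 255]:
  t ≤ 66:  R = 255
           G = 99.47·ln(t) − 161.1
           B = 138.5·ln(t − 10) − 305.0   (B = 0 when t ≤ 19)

At 5077 K (t = 50.77):
  G = 99.47·ln 50.77 − 161.1 = 99.47·3.9273 − 161.1 = 229.549.
At 2614 K (t = 26.14):
  G = 99.47·ln 26.14 − 161.1 = 99.47·3.2635 − 161.1 = 163.517.
Gain = 163.517 / 229.549 = 0.7123 → 0.712.

0.712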